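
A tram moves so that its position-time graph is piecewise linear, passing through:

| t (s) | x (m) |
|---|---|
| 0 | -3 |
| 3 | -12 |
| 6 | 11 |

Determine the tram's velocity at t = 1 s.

-3 m/s

Velocity is the slope of the x-t graph on 0–3 s: (-12 − -3)/(3 − 0) = -3 m/s.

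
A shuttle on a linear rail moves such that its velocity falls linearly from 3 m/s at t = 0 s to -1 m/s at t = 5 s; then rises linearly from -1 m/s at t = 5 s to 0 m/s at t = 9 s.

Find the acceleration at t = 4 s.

Acceleration is the slope of the v-t graph on 0–5 s: (-1 − 3)/(5 − 0) = -0.8 m/s².

-0.8 m/s²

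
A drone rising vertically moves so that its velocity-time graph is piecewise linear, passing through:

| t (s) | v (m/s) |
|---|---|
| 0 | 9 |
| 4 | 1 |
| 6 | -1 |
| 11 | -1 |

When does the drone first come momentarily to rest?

v changes sign on 4–6 s (from 1 to -1); the graph is linear there, so v = 0 at t = 4 + (-1)·(6 − 4)/(-1 − 1) = 5 s.

t = 5 s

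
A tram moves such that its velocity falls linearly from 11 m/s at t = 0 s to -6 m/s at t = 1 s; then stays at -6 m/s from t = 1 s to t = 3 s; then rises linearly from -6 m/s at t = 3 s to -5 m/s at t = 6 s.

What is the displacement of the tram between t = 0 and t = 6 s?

Displacement is the signed area under the v-t curve.
0–1 s: ½(11 + -6)(1) = 2.5 m
1–3 s: -6 × 2 = -12 m
3–6 s: ½(-6 + -5)(3) = -16.5 m
Net displacement = -26 m

-26 m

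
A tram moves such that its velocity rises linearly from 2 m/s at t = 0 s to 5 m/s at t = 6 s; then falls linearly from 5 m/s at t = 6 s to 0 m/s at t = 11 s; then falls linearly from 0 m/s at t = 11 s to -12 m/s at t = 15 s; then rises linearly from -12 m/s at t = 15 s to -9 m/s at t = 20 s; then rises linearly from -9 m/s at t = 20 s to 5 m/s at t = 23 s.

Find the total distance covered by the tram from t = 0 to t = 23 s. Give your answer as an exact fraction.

1699/14 m

Distance (not displacement) is the total path length: add the absolute areas under v-t.
0–6 s: |½(2 + 5)(6)| = 21 m
6–11 s: |½(5 + 0)(5)| = 12.5 m
11–15 s: |½(0 + -12)(4)| = 24 m
15–20 s: |½(-12 + -9)(5)| = 52.5 m
20–23 s: v = 0 at t = 307/14 s; triangle areas 243/28 + 75/28 = 159/14 m
Total distance = 1699/14 m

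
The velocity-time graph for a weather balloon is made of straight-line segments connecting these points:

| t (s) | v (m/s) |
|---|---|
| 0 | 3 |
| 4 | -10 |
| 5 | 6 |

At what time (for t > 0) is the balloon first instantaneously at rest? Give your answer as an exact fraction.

v changes sign on 0–4 s (from 3 to -10); the graph is linear there, so v = 0 at t = 0 + (-3)·(4 − 0)/(-10 − 3) = 12/13 s.

t = 12/13 s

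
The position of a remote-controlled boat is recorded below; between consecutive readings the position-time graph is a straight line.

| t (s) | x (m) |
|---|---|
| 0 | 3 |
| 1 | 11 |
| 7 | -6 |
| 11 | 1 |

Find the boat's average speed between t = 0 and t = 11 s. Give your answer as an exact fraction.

Average speed = (total path length)/(elapsed time); on a piecewise-linear x-t graph the path length is Σ|Δx|.
0–1 s: |Δx| = |11 − 3| = 8 m
1–7 s: |Δx| = |-6 − 11| = 17 m
7–11 s: |Δx| = |1 − -6| = 7 m
Total path = 32 m; average speed = 32/11 = 32/11 m/s.

32/11 m/s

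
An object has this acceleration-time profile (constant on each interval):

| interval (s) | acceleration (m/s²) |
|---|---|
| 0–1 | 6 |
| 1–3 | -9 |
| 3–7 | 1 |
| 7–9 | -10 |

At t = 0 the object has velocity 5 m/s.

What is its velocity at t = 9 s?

Δv equals the area under the a-t graph; then v = v₀ + Δv.
0–1 s: 6 × 1 = 6 m/s
1–3 s: -9 × 2 = -18 m/s
3–7 s: 1 × 4 = 4 m/s
7–9 s: -10 × 2 = -20 m/s
Δv = -28 m/s, so v(9) = 5 + (-28) = -23 m/s.

-23 m/s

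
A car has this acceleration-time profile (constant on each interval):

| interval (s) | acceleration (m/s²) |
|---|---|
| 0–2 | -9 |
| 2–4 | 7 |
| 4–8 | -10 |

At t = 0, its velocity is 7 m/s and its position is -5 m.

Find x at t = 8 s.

-85 m

On each constant-a segment, Δv = aΔt and Δx = v₀Δt + ½aΔt²; chain segment to segment.
0–2 s: v starts 7 m/s; Δx = 7·2 + ½·-9·2² = -4 m; v ends -11 m/s.
2–4 s: v starts -11 m/s; Δx = -11·2 + ½·7·2² = -8 m; v ends 3 m/s.
4–8 s: v starts 3 m/s; Δx = 3·4 + ½·-10·4² = -68 m; v ends -37 m/s.
x(8) = -5 + Σ Δx = -85 m.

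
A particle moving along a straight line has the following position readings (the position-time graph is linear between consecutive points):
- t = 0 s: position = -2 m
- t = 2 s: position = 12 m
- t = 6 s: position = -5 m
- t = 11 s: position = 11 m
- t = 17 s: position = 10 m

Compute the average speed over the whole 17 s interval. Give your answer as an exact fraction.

48/17 m/s

Average speed = (total path length)/(elapsed time); on a piecewise-linear x-t graph the path length is Σ|Δx|.
0–2 s: |Δx| = |12 − -2| = 14 m
2–6 s: |Δx| = |-5 − 12| = 17 m
6–11 s: |Δx| = |11 − -5| = 16 m
11–17 s: |Δx| = |10 − 11| = 1 m
Total path = 48 m; average speed = 48/17 = 48/17 m/s.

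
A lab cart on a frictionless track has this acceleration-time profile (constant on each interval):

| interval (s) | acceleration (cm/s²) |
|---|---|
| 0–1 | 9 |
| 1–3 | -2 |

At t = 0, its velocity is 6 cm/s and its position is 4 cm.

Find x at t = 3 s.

On each constant-a segment, Δv = aΔt and Δx = v₀Δt + ½aΔt²; chain segment to segment.
0–1 s: v starts 6 cm/s; Δx = 6·1 + ½·9·1² = 10.5 cm; v ends 15 cm/s.
1–3 s: v starts 15 cm/s; Δx = 15·2 + ½·-2·2² = 26 cm; v ends 11 cm/s.
x(3) = 4 + Σ Δx = 40.5 cm.

40.5 cm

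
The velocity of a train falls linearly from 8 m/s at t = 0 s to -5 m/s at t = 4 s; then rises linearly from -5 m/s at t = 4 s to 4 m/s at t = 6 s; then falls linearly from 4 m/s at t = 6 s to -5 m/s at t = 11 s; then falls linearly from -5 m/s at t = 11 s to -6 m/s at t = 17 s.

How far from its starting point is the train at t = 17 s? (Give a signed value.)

-30.5 m

Displacement is the signed area under the v-t curve.
0–4 s: ½(8 + -5)(4) = 6 m
4–6 s: ½(-5 + 4)(2) = -1 m
6–11 s: ½(4 + -5)(5) = -2.5 m
11–17 s: ½(-5 + -6)(6) = -33 m
Net displacement = -30.5 m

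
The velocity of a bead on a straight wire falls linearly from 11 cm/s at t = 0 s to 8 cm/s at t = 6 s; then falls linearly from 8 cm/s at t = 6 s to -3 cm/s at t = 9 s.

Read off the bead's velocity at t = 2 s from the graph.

On 0–6 s the graph is linear from 11 to 8 cm/s: v(2) = 11 + (8 − 11)·(2 − 0)/(6 − 0) = 10 cm/s.

10 cm/s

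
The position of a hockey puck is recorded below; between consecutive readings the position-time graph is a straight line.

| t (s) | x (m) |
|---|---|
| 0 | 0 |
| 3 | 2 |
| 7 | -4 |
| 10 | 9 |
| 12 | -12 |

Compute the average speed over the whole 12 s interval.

Average speed = (total path length)/(elapsed time); on a piecewise-linear x-t graph the path length is Σ|Δx|.
0–3 s: |Δx| = |2 − 0| = 2 m
3–7 s: |Δx| = |-4 − 2| = 6 m
7–10 s: |Δx| = |9 − -4| = 13 m
10–12 s: |Δx| = |-12 − 9| = 21 m
Total path = 42 m; average speed = 42/12 = 3.5 m/s.

3.5 m/s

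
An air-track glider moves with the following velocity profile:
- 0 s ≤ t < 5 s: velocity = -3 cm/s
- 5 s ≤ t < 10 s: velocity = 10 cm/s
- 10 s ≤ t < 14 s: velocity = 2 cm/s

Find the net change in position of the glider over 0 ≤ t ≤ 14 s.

Displacement is the signed area under the v-t curve.
0–5 s: -3 × 5 = -15 cm
5–10 s: 10 × 5 = 50 cm
10–14 s: 2 × 4 = 8 cm
Net displacement = 43 cm

43 cm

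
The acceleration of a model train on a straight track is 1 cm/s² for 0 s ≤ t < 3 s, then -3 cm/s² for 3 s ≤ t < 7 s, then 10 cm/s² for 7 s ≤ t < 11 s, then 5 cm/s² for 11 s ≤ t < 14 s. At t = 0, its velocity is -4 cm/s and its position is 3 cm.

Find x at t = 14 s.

99 cm

On each constant-a segment, Δv = aΔt and Δx = v₀Δt + ½aΔt²; chain segment to segment.
0–3 s: v starts -4 cm/s; Δx = -4·3 + ½·1·3² = -7.5 cm; v ends -1 cm/s.
3–7 s: v starts -1 cm/s; Δx = -1·4 + ½·-3·4² = -28 cm; v ends -13 cm/s.
7–11 s: v starts -13 cm/s; Δx = -13·4 + ½·10·4² = 28 cm; v ends 27 cm/s.
11–14 s: v starts 27 cm/s; Δx = 27·3 + ½·5·3² = 103.5 cm; v ends 42 cm/s.
x(14) = 3 + Σ Δx = 99 cm.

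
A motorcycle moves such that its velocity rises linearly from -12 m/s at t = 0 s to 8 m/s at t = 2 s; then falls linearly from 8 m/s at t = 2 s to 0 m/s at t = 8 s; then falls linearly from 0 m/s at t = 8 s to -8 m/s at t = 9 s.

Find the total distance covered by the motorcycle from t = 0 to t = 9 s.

38.4 m

Distance (not displacement) is the total path length: add the absolute areas under v-t.
0–2 s: v = 0 at t = 1.2 s; triangle areas 7.2 + 3.2 = 10.4 m
2–8 s: |½(8 + 0)(6)| = 24 m
8–9 s: |½(0 + -8)(1)| = 4 m
Total distance = 38.4 m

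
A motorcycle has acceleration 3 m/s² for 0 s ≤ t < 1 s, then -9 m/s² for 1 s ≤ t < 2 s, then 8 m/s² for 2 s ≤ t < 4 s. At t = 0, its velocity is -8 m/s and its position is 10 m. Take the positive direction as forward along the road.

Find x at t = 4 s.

-18 m

On each constant-a segment, Δv = aΔt and Δx = v₀Δt + ½aΔt²; chain segment to segment.
0–1 s: v starts -8 m/s; Δx = -8·1 + ½·3·1² = -6.5 m; v ends -5 m/s.
1–2 s: v starts -5 m/s; Δx = -5·1 + ½·-9·1² = -9.5 m; v ends -14 m/s.
2–4 s: v starts -14 m/s; Δx = -14·2 + ½·8·2² = -12 m; v ends 2 m/s.
x(4) = 10 + Σ Δx = -18 m.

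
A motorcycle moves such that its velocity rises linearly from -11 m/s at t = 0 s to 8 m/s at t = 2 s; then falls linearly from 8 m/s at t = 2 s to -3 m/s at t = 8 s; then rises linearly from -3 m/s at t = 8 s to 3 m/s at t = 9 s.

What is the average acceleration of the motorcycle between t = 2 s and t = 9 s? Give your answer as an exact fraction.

Average acceleration = Δv/Δt = (3 − 8)/(9 − 2) = -5/7 m/s².

-5/7 m/s²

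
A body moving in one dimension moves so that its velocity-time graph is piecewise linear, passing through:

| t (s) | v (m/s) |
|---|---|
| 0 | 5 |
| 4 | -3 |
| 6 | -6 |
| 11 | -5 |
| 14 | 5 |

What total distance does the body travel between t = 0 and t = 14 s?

Total distance travelled is ∫|v| dt — sum the magnitudes of each area piece.
0–4 s: v = 0 at t = 2.5 s; triangle areas 6.25 + 2.25 = 8.5 m
4–6 s: |½(-3 + -6)(2)| = 9 m
6–11 s: |½(-6 + -5)(5)| = 27.5 m
11–14 s: v = 0 at t = 12.5 s; triangle areas 3.75 + 3.75 = 7.5 m
Total distance = 52.5 m

52.5 m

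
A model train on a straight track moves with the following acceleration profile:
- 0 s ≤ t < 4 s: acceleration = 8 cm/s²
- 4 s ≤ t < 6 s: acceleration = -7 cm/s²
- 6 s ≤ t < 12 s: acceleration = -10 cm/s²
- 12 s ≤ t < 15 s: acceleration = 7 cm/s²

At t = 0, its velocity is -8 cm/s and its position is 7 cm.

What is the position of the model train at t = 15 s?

-165.5 cm

On each constant-a segment, Δv = aΔt and Δx = v₀Δt + ½aΔt²; chain segment to segment.
0–4 s: v starts -8 cm/s; Δx = -8·4 + ½·8·4² = 32 cm; v ends 24 cm/s.
4–6 s: v starts 24 cm/s; Δx = 24·2 + ½·-7·2² = 34 cm; v ends 10 cm/s.
6–12 s: v starts 10 cm/s; Δx = 10·6 + ½·-10·6² = -120 cm; v ends -50 cm/s.
12–15 s: v starts -50 cm/s; Δx = -50·3 + ½·7·3² = -118.5 cm; v ends -29 cm/s.
x(15) = 7 + Σ Δx = -165.5 cm.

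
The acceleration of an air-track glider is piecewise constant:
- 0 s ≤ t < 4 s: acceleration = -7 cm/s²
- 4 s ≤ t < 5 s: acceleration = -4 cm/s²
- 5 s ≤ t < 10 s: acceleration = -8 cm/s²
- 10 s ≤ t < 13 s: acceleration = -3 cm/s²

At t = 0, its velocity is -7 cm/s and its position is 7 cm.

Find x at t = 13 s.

On each constant-a segment, Δv = aΔt and Δx = v₀Δt + ½aΔt²; chain segment to segment.
0–4 s: v starts -7 cm/s; Δx = -7·4 + ½·-7·4² = -84 cm; v ends -35 cm/s.
4–5 s: v starts -35 cm/s; Δx = -35·1 + ½·-4·1² = -37 cm; v ends -39 cm/s.
5–10 s: v starts -39 cm/s; Δx = -39·5 + ½·-8·5² = -295 cm; v ends -79 cm/s.
10–13 s: v starts -79 cm/s; Δx = -79·3 + ½·-3·3² = -250.5 cm; v ends -88 cm/s.
x(13) = 7 + Σ Δx = -659.5 cm.

-659.5 cm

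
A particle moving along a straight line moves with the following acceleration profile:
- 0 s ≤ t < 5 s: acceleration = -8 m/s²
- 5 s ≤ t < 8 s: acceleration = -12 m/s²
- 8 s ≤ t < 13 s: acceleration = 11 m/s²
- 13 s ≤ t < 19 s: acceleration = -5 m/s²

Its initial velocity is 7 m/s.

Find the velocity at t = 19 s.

Δv equals the area under the a-t graph; then v = v₀ + Δv.
0–5 s: -8 × 5 = -40 m/s
5–8 s: -12 × 3 = -36 m/s
8–13 s: 11 × 5 = 55 m/s
13–19 s: -5 × 6 = -30 m/s
Δv = -51 m/s, so v(19) = 7 + (-51) = -44 m/s.

-44 m/s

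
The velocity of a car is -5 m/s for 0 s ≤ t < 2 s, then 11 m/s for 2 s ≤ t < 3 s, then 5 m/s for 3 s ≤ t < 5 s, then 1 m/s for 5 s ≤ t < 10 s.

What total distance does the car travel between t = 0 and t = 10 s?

Distance (not displacement) is the total path length: add the absolute areas under v-t.
0–2 s: |-5| × 2 = 10 m
2–3 s: |11| × 1 = 11 m
3–5 s: |5| × 2 = 10 m
5–10 s: |1| × 5 = 5 m
Total distance = 36 m

36 m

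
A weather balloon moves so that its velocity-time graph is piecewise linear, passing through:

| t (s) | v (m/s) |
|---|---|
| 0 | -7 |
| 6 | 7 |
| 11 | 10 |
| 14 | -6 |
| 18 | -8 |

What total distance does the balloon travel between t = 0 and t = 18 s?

104.25 m

Distance (not displacement) is the total path length: add the absolute areas under v-t.
0–6 s: v = 0 at t = 3 s; triangle areas 10.5 + 10.5 = 21 m
6–11 s: |½(7 + 10)(5)| = 42.5 m
11–14 s: v = 0 at t = 12.875 s; triangle areas 9.375 + 3.375 = 12.75 m
14–18 s: |½(-6 + -8)(4)| = 28 m
Total distance = 104.25 m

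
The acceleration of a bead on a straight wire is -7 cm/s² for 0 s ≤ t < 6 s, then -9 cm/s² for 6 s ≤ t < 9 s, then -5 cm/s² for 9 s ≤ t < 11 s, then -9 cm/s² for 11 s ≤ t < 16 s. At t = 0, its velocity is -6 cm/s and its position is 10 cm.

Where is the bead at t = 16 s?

On each constant-a segment, Δv = aΔt and Δx = v₀Δt + ½aΔt²; chain segment to segment.
0–6 s: v starts -6 cm/s; Δx = -6·6 + ½·-7·6² = -162 cm; v ends -48 cm/s.
6–9 s: v starts -48 cm/s; Δx = -48·3 + ½·-9·3² = -184.5 cm; v ends -75 cm/s.
9–11 s: v starts -75 cm/s; Δx = -75·2 + ½·-5·2² = -160 cm; v ends -85 cm/s.
11–16 s: v starts -85 cm/s; Δx = -85·5 + ½·-9·5² = -537.5 cm; v ends -130 cm/s.
x(16) = 10 + Σ Δx = -1034 cm.

-1034 cm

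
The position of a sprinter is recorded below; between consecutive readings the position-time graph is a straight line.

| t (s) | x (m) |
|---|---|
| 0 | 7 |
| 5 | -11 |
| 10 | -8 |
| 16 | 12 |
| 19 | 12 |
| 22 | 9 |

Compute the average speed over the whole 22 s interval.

Average speed = (total path length)/(elapsed time); on a piecewise-linear x-t graph the path length is Σ|Δx|.
0–5 s: |Δx| = |-11 − 7| = 18 m
5–10 s: |Δx| = |-8 − -11| = 3 m
10–16 s: |Δx| = |12 − -8| = 20 m
16–19 s: |Δx| = |12 − 12| = 0 m
19–22 s: |Δx| = |9 − 12| = 3 m
Total path = 44 m; average speed = 44/22 = 2 m/s.

2 m/s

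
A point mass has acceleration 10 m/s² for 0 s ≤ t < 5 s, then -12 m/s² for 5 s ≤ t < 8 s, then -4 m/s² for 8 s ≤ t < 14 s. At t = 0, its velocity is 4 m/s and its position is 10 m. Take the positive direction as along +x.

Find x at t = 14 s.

299 m

On each constant-a segment, Δv = aΔt and Δx = v₀Δt + ½aΔt²; chain segment to segment.
0–5 s: v starts 4 m/s; Δx = 4·5 + ½·10·5² = 145 m; v ends 54 m/s.
5–8 s: v starts 54 m/s; Δx = 54·3 + ½·-12·3² = 108 m; v ends 18 m/s.
8–14 s: v starts 18 m/s; Δx = 18·6 + ½·-4·6² = 36 m; v ends -6 m/s.
x(14) = 10 + Σ Δx = 299 m.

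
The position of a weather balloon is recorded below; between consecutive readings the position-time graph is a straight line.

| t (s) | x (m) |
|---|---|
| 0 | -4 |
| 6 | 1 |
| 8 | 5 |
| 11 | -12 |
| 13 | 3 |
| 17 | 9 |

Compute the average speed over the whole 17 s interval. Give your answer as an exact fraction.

47/17 m/s

Average speed = (total path length)/(elapsed time); on a piecewise-linear x-t graph the path length is Σ|Δx|.
0–6 s: |Δx| = |1 − -4| = 5 m
6–8 s: |Δx| = |5 − 1| = 4 m
8–11 s: |Δx| = |-12 − 5| = 17 m
11–13 s: |Δx| = |3 − -12| = 15 m
13–17 s: |Δx| = |9 − 3| = 6 m
Total path = 47 m; average speed = 47/17 = 47/17 m/s.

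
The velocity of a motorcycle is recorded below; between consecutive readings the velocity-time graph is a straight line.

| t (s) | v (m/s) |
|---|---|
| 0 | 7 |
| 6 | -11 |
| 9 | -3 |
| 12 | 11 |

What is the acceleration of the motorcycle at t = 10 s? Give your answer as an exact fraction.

Acceleration is the slope of the v-t graph on 9–12 s: (11 − -3)/(12 − 9) = 14/3 m/s².

14/3 m/s²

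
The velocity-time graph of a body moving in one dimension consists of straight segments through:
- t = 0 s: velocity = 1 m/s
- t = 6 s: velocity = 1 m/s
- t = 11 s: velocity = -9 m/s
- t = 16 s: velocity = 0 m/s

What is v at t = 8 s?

-3 m/s

On 6–11 s the graph is linear from 1 to -9 m/s: v(8) = 1 + (-9 − 1)·(8 − 6)/(11 − 6) = -3 m/s.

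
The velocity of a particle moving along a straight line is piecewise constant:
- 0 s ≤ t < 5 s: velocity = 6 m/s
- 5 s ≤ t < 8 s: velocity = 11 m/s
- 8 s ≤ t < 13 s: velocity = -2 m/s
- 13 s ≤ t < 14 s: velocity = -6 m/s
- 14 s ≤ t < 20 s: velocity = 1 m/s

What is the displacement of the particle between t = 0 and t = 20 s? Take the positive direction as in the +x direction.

Displacement is the signed area under the v-t curve.
0–5 s: 6 × 5 = 30 m
5–8 s: 11 × 3 = 33 m
8–13 s: -2 × 5 = -10 m
13–14 s: -6 × 1 = -6 m
14–20 s: 1 × 6 = 6 m
Net displacement = 53 m

53 m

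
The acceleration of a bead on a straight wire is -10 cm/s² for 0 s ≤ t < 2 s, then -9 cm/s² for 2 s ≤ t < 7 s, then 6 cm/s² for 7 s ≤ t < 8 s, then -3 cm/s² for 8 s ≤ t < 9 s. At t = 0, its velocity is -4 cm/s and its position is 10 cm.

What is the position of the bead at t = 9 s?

-381 cm

On each constant-a segment, Δv = aΔt and Δx = v₀Δt + ½aΔt²; chain segment to segment.
0–2 s: v starts -4 cm/s; Δx = -4·2 + ½·-10·2² = -28 cm; v ends -24 cm/s.
2–7 s: v starts -24 cm/s; Δx = -24·5 + ½·-9·5² = -232.5 cm; v ends -69 cm/s.
7–8 s: v starts -69 cm/s; Δx = -69·1 + ½·6·1² = -66 cm; v ends -63 cm/s.
8–9 s: v starts -63 cm/s; Δx = -63·1 + ½·-3·1² = -64.5 cm; v ends -66 cm/s.
x(9) = 10 + Σ Δx = -381 cm.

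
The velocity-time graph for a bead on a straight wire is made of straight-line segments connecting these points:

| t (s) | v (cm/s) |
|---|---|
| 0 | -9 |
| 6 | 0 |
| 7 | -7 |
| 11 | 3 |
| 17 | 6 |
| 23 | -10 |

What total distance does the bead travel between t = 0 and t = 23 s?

Total distance travelled is ∫|v| dt — sum the magnitudes of each area piece.
0–6 s: |½(-9 + 0)(6)| = 27 cm
6–7 s: |½(0 + -7)(1)| = 3.5 cm
7–11 s: v = 0 at t = 9.8 s; triangle areas 9.8 + 1.8 = 11.6 cm
11–17 s: |½(3 + 6)(6)| = 27 cm
17–23 s: v = 0 at t = 19.25 s; triangle areas 6.75 + 18.75 = 25.5 cm
Total distance = 94.6 cm

94.6 cm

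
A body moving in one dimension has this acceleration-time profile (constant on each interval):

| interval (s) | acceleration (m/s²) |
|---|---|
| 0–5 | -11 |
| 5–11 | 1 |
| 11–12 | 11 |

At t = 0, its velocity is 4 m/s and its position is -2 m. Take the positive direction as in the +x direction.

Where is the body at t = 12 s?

-447 m

On each constant-a segment, Δv = aΔt and Δx = v₀Δt + ½aΔt²; chain segment to segment.
0–5 s: v starts 4 m/s; Δx = 4·5 + ½·-11·5² = -117.5 m; v ends -51 m/s.
5–11 s: v starts -51 m/s; Δx = -51·6 + ½·1·6² = -288 m; v ends -45 m/s.
11–12 s: v starts -45 m/s; Δx = -45·1 + ½·11·1² = -39.5 m; v ends -34 m/s.
x(12) = -2 + Σ Δx = -447 m.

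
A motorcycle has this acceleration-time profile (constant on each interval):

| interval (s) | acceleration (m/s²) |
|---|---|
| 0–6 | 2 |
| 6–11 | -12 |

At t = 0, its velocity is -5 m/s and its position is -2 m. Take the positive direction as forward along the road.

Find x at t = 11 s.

-111 m

On each constant-a segment, Δv = aΔt and Δx = v₀Δt + ½aΔt²; chain segment to segment.
0–6 s: v starts -5 m/s; Δx = -5·6 + ½·2·6² = 6 m; v ends 7 m/s.
6–11 s: v starts 7 m/s; Δx = 7·5 + ½·-12·5² = -115 m; v ends -53 m/s.
x(11) = -2 + Σ Δx = -111 m.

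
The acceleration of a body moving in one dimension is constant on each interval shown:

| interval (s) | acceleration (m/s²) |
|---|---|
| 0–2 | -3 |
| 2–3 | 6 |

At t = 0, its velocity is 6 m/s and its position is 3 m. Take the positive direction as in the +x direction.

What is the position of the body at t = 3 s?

On each constant-a segment, Δv = aΔt and Δx = v₀Δt + ½aΔt²; chain segment to segment.
0–2 s: v starts 6 m/s; Δx = 6·2 + ½·-3·2² = 6 m; v ends 0 m/s.
2–3 s: v starts 0 m/s; Δx = 0·1 + ½·6·1² = 3 m; v ends 6 m/s.
x(3) = 3 + Σ Δx = 12 m.

12 m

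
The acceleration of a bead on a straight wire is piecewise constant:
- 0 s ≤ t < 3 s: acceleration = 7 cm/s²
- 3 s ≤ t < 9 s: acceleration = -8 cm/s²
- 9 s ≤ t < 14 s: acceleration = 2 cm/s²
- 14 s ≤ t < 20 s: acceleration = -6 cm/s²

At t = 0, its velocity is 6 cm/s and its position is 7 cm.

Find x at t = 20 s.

-179.5 cm

On each constant-a segment, Δv = aΔt and Δx = v₀Δt + ½aΔt²; chain segment to segment.
0–3 s: v starts 6 cm/s; Δx = 6·3 + ½·7·3² = 49.5 cm; v ends 27 cm/s.
3–9 s: v starts 27 cm/s; Δx = 27·6 + ½·-8·6² = 18 cm; v ends -21 cm/s.
9–14 s: v starts -21 cm/s; Δx = -21·5 + ½·2·5² = -80 cm; v ends -11 cm/s.
14–20 s: v starts -11 cm/s; Δx = -11·6 + ½·-6·6² = -174 cm; v ends -47 cm/s.
x(20) = 7 + Σ Δx = -179.5 cm.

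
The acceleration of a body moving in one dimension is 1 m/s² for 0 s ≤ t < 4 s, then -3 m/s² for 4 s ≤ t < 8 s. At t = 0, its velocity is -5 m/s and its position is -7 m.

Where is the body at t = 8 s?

On each constant-a segment, Δv = aΔt and Δx = v₀Δt + ½aΔt²; chain segment to segment.
0–4 s: v starts -5 m/s; Δx = -5·4 + ½·1·4² = -12 m; v ends -1 m/s.
4–8 s: v starts -1 m/s; Δx = -1·4 + ½·-3·4² = -28 m; v ends -13 m/s.
x(8) = -7 + Σ Δx = -47 m.

-47 m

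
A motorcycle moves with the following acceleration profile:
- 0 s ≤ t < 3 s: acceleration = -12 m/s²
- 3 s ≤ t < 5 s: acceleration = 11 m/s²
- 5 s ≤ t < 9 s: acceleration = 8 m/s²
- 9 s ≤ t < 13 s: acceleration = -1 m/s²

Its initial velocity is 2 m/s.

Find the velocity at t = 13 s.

Δv equals the area under the a-t graph; then v = v₀ + Δv.
0–3 s: -12 × 3 = -36 m/s
3–5 s: 11 × 2 = 22 m/s
5–9 s: 8 × 4 = 32 m/s
9–13 s: -1 × 4 = -4 m/s
Δv = 14 m/s, so v(13) = 2 + (14) = 16 m/s.

16 m/s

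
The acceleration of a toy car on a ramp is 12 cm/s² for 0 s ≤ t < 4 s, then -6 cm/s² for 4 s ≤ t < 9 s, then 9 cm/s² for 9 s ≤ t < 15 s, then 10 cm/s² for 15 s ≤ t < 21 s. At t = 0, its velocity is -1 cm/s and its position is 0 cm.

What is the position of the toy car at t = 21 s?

On each constant-a segment, Δv = aΔt and Δx = v₀Δt + ½aΔt²; chain segment to segment.
0–4 s: v starts -1 cm/s; Δx = -1·4 + ½·12·4² = 92 cm; v ends 47 cm/s.
4–9 s: v starts 47 cm/s; Δx = 47·5 + ½·-6·5² = 160 cm; v ends 17 cm/s.
9–15 s: v starts 17 cm/s; Δx = 17·6 + ½·9·6² = 264 cm; v ends 71 cm/s.
15–21 s: v starts 71 cm/s; Δx = 71·6 + ½·10·6² = 606 cm; v ends 131 cm/s.
x(21) = 0 + Σ Δx = 1122 cm.

1122 cm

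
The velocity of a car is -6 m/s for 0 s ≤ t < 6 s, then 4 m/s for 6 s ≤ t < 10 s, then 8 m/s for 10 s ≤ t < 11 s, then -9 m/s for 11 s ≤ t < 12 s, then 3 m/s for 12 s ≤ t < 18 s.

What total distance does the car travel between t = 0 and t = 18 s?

Distance (not displacement) is the total path length: add the absolute areas under v-t.
0–6 s: |-6| × 6 = 36 m
6–10 s: |4| × 4 = 16 m
10–11 s: |8| × 1 = 8 m
11–12 s: |-9| × 1 = 9 m
12–18 s: |3| × 6 = 18 m
Total distance = 87 m

87 m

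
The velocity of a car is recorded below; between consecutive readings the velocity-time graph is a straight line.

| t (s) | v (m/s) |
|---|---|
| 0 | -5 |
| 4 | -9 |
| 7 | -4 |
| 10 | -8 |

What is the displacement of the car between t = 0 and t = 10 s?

-65.5 m

Displacement is the signed area under the v-t curve.
0–4 s: ½(-5 + -9)(4) = -28 m
4–7 s: ½(-9 + -4)(3) = -19.5 m
7–10 s: ½(-4 + -8)(3) = -18 m
Net displacement = -65.5 m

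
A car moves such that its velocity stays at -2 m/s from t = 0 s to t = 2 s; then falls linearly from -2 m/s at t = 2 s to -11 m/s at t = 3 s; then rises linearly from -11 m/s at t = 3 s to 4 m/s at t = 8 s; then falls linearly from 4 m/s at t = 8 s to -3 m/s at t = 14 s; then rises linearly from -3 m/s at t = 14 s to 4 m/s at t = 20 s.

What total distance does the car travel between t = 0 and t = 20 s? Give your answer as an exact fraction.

Total distance travelled is ∫|v| dt — sum the magnitudes of each area piece.
0–2 s: |-2| × 2 = 4 m
2–3 s: |½(-2 + -11)(1)| = 6.5 m
3–8 s: v = 0 at t = 20/3 s; triangle areas 121/6 + 8/3 = 137/6 m
8–14 s: v = 0 at t = 80/7 s; triangle areas 48/7 + 27/7 = 75/7 m
14–20 s: v = 0 at t = 116/7 s; triangle areas 27/7 + 48/7 = 75/7 m
Total distance = 1150/21 m

1150/21 m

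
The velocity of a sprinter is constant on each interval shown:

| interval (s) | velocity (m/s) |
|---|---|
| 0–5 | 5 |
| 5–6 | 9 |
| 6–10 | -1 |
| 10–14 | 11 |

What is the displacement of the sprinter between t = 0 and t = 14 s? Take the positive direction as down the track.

74 m

Net displacement equals the area under the velocity-time graph (areas below the axis count negative).
0–5 s: 5 × 5 = 25 m
5–6 s: 9 × 1 = 9 m
6–10 s: -1 × 4 = -4 m
10–14 s: 11 × 4 = 44 m
Net displacement = 74 m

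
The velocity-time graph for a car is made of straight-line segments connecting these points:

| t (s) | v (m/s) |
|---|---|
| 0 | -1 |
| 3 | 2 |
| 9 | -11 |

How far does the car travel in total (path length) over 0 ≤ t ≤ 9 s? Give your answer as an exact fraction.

815/26 m

Total distance travelled is ∫|v| dt — sum the magnitudes of each area piece.
0–3 s: v = 0 at t = 1 s; triangle areas 0.5 + 2 = 2.5 m
3–9 s: v = 0 at t = 51/13 s; triangle areas 12/13 + 363/13 = 375/13 m
Total distance = 815/26 m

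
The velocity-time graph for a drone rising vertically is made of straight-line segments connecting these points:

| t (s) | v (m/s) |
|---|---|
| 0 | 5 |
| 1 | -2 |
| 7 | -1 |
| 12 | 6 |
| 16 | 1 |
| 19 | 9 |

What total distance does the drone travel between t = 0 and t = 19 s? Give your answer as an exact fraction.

Total distance travelled is ∫|v| dt — sum the magnitudes of each area piece.
0–1 s: v = 0 at t = 5/7 s; triangle areas 25/14 + 2/7 = 29/14 m
1–7 s: |½(-2 + -1)(6)| = 9 m
7–12 s: v = 0 at t = 54/7 s; triangle areas 5/14 + 90/7 = 185/14 m
12–16 s: |½(6 + 1)(4)| = 14 m
16–19 s: |½(1 + 9)(3)| = 15 m
Total distance = 373/7 m

373/7 m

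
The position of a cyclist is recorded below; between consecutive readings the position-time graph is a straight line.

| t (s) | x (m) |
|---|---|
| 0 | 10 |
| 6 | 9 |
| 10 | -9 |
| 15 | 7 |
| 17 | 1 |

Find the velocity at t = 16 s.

Velocity is the slope of the x-t graph on 15–17 s: (1 − 7)/(17 − 15) = -3 m/s.

-3 m/s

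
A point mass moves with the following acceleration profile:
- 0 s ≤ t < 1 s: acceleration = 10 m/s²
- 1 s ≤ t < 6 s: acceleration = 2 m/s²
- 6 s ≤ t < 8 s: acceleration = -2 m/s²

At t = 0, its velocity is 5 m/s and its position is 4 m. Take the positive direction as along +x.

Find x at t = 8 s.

On each constant-a segment, Δv = aΔt and Δx = v₀Δt + ½aΔt²; chain segment to segment.
0–1 s: v starts 5 m/s; Δx = 5·1 + ½·10·1² = 10 m; v ends 15 m/s.
1–6 s: v starts 15 m/s; Δx = 15·5 + ½·2·5² = 100 m; v ends 25 m/s.
6–8 s: v starts 25 m/s; Δx = 25·2 + ½·-2·2² = 46 m; v ends 21 m/s.
x(8) = 4 + Σ Δx = 160 m.

160 m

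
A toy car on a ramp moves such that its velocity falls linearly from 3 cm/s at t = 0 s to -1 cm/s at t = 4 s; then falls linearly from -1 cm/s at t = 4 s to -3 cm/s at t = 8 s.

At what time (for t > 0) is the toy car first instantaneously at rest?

v changes sign on 0–4 s (from 3 to -1); the graph is linear there, so v = 0 at t = 0 + (-3)·(4 − 0)/(-1 − 3) = 3 s.

t = 3 s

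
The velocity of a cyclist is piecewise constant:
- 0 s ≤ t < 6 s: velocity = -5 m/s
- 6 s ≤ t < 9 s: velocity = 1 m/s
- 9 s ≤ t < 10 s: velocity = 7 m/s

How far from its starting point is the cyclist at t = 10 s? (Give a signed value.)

Displacement is the signed area under the v-t curve.
0–6 s: -5 × 6 = -30 m
6–9 s: 1 × 3 = 3 m
9–10 s: 7 × 1 = 7 m
Net displacement = -20 m

-20 m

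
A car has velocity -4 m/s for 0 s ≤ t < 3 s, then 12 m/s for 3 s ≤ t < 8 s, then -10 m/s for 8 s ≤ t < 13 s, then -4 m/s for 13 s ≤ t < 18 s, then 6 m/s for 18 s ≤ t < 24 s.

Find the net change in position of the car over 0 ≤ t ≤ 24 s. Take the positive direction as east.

Net displacement equals the area under the velocity-time graph (areas below the axis count negative).
0–3 s: -4 × 3 = -12 m
3–8 s: 12 × 5 = 60 m
8–13 s: -10 × 5 = -50 m
13–18 s: -4 × 5 = -20 m
18–24 s: 6 × 6 = 36 m
Net displacement = 14 m

14 m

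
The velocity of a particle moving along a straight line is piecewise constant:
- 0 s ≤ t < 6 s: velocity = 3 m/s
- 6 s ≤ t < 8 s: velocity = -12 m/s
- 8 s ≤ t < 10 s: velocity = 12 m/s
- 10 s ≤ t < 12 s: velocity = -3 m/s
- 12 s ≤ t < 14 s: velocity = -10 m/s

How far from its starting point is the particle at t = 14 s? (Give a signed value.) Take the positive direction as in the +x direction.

Displacement is the signed area under the v-t curve.
0–6 s: 3 × 6 = 18 m
6–8 s: -12 × 2 = -24 m
8–10 s: 12 × 2 = 24 m
10–12 s: -3 × 2 = -6 m
12–14 s: -10 × 2 = -20 m
Net displacement = -8 m

-8 m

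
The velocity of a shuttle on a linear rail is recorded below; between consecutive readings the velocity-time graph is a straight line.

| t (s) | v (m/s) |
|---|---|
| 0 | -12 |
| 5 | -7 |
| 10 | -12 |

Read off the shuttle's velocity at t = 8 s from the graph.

On 5–10 s the graph is linear from -7 to -12 m/s: v(8) = -7 + (-12 − -7)·(8 − 5)/(10 − 5) = -10 m/s.

-10 m/s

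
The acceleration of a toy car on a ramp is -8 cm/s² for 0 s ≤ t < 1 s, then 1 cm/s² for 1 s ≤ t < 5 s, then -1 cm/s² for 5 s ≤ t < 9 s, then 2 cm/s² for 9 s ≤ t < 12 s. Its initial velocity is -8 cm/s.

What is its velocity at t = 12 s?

Δv equals the area under the a-t graph; then v = v₀ + Δv.
0–1 s: -8 × 1 = -8 cm/s
1–5 s: 1 × 4 = 4 cm/s
5–9 s: -1 × 4 = -4 cm/s
9–12 s: 2 × 3 = 6 cm/s
Δv = -2 cm/s, so v(12) = -8 + (-2) = -10 cm/s.

-10 cm/s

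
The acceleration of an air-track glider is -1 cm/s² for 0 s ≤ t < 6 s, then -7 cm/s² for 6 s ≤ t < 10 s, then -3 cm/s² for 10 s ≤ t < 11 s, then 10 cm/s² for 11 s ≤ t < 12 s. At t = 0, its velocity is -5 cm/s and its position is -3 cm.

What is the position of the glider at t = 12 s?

On each constant-a segment, Δv = aΔt and Δx = v₀Δt + ½aΔt²; chain segment to segment.
0–6 s: v starts -5 cm/s; Δx = -5·6 + ½·-1·6² = -48 cm; v ends -11 cm/s.
6–10 s: v starts -11 cm/s; Δx = -11·4 + ½·-7·4² = -100 cm; v ends -39 cm/s.
10–11 s: v starts -39 cm/s; Δx = -39·1 + ½·-3·1² = -40.5 cm; v ends -42 cm/s.
11–12 s: v starts -42 cm/s; Δx = -42·1 + ½·10·1² = -37 cm; v ends -32 cm/s.
x(12) = -3 + Σ Δx = -228.5 cm.

-228.5 cm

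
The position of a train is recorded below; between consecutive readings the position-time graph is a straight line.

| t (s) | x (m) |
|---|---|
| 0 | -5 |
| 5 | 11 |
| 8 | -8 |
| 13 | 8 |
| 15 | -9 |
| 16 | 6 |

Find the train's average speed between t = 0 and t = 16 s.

5.1875 m/s

Average speed = (total path length)/(elapsed time); on a piecewise-linear x-t graph the path length is Σ|Δx|.
0–5 s: |Δx| = |11 − -5| = 16 m
5–8 s: |Δx| = |-8 − 11| = 19 m
8–13 s: |Δx| = |8 − -8| = 16 m
13–15 s: |Δx| = |-9 − 8| = 17 m
15–16 s: |Δx| = |6 − -9| = 15 m
Total path = 83 m; average speed = 83/16 = 5.1875 m/s.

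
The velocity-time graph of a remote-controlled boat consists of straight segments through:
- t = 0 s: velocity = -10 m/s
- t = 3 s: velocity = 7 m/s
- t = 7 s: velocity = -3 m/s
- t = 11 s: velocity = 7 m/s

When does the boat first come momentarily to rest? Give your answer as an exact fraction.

t = 30/17 s

v changes sign on 0–3 s (from -10 to 7); the graph is linear there, so v = 0 at t = 0 + (10)·(3 − 0)/(7 − -10) = 30/17 s.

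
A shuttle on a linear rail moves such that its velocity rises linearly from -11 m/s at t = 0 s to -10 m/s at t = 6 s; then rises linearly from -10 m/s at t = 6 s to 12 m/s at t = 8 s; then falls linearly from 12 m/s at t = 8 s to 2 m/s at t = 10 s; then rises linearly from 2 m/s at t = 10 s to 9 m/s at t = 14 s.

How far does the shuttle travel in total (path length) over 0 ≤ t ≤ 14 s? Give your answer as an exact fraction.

Total distance travelled is ∫|v| dt — sum the magnitudes of each area piece.
0–6 s: |½(-11 + -10)(6)| = 63 m
6–8 s: v = 0 at t = 76/11 s; triangle areas 50/11 + 72/11 = 122/11 m
8–10 s: |½(12 + 2)(2)| = 14 m
10–14 s: |½(2 + 9)(4)| = 22 m
Total distance = 1211/11 m

1211/11 m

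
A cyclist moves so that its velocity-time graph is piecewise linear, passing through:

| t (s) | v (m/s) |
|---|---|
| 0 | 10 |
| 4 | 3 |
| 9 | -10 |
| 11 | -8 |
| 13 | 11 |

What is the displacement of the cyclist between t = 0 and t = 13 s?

-6.5 m

Displacement is the signed area under the v-t curve.
0–4 s: ½(10 + 3)(4) = 26 m
4–9 s: ½(3 + -10)(5) = -17.5 m
9–11 s: ½(-10 + -8)(2) = -18 m
11–13 s: ½(-8 + 11)(2) = 3 m
Net displacement = -6.5 m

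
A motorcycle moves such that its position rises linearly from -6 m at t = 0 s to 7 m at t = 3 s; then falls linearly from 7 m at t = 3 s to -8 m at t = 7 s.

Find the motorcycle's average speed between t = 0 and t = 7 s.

Average speed = (total path length)/(elapsed time); on a piecewise-linear x-t graph the path length is Σ|Δx|.
0–3 s: |Δx| = |7 − -6| = 13 m
3–7 s: |Δx| = |-8 − 7| = 15 m
Total path = 28 m; average speed = 28/7 = 4 m/s.

4 m/s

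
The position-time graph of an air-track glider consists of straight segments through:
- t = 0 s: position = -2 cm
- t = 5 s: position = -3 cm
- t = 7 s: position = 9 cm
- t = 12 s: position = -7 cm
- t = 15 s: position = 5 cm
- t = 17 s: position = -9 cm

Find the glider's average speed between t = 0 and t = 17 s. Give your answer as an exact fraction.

Average speed = (total path length)/(elapsed time); on a piecewise-linear x-t graph the path length is Σ|Δx|.
0–5 s: |Δx| = |-3 − -2| = 1 cm
5–7 s: |Δx| = |9 − -3| = 12 cm
7–12 s: |Δx| = |-7 − 9| = 16 cm
12–15 s: |Δx| = |5 − -7| = 12 cm
15–17 s: |Δx| = |-9 − 5| = 14 cm
Total path = 55 cm; average speed = 55/17 = 55/17 cm/s.

55/17 cm/s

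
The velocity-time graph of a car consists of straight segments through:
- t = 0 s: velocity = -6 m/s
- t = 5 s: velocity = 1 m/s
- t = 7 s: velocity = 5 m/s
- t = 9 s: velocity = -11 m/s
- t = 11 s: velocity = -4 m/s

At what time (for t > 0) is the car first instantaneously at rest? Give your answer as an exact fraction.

v changes sign on 0–5 s (from -6 to 1); the graph is linear there, so v = 0 at t = 0 + (6)·(5 − 0)/(1 − -6) = 30/7 s.

t = 30/7 s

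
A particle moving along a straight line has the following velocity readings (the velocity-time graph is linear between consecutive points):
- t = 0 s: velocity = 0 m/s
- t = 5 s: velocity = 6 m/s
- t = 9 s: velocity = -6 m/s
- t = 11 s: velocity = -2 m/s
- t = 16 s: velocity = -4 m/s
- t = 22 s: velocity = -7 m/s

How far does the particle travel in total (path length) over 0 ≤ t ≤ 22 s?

83 m

Total distance travelled is ∫|v| dt — sum the magnitudes of each area piece.
0–5 s: |½(0 + 6)(5)| = 15 m
5–9 s: v = 0 at t = 7 s; triangle areas 6 + 6 = 12 m
9–11 s: |½(-6 + -2)(2)| = 8 m
11–16 s: |½(-2 + -4)(5)| = 15 m
16–22 s: |½(-4 + -7)(6)| = 33 m
Total distance = 83 m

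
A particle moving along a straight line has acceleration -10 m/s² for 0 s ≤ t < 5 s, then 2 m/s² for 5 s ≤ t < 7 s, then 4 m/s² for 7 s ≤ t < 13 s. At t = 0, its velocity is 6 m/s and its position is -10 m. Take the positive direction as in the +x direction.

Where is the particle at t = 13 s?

-357 m

On each constant-a segment, Δv = aΔt and Δx = v₀Δt + ½aΔt²; chain segment to segment.
0–5 s: v starts 6 m/s; Δx = 6·5 + ½·-10·5² = -95 m; v ends -44 m/s.
5–7 s: v starts -44 m/s; Δx = -44·2 + ½·2·2² = -84 m; v ends -40 m/s.
7–13 s: v starts -40 m/s; Δx = -40·6 + ½·4·6² = -168 m; v ends -16 m/s.
x(13) = -10 + Σ Δx = -357 m.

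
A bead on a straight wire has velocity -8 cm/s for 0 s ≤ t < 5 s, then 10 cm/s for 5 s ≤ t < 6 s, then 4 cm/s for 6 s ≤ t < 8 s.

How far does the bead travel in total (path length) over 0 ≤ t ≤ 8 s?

Distance (not displacement) is the total path length: add the absolute areas under v-t.
0–5 s: |-8| × 5 = 40 cm
5–6 s: |10| × 1 = 10 cm
6–8 s: |4| × 2 = 8 cm
Total distance = 58 cm

58 cm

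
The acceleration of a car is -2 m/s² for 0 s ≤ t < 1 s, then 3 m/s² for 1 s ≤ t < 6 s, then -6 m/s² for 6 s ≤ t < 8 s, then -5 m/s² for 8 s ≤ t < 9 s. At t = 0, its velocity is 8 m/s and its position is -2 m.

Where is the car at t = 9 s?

109 m

On each constant-a segment, Δv = aΔt and Δx = v₀Δt + ½aΔt²; chain segment to segment.
0–1 s: v starts 8 m/s; Δx = 8·1 + ½·-2·1² = 7 m; v ends 6 m/s.
1–6 s: v starts 6 m/s; Δx = 6·5 + ½·3·5² = 67.5 m; v ends 21 m/s.
6–8 s: v starts 21 m/s; Δx = 21·2 + ½·-6·2² = 30 m; v ends 9 m/s.
8–9 s: v starts 9 m/s; Δx = 9·1 + ½·-5·1² = 6.5 m; v ends 4 m/s.
x(9) = -2 + Σ Δx = 109 m.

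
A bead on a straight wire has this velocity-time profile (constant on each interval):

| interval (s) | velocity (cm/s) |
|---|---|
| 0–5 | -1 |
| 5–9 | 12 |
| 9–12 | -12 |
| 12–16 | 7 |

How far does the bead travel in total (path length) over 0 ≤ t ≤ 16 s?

Distance (not displacement) is the total path length: add the absolute areas under v-t.
0–5 s: |-1| × 5 = 5 cm
5–9 s: |12| × 4 = 48 cm
9–12 s: |-12| × 3 = 36 cm
12–16 s: |7| × 4 = 28 cm
Total distance = 117 cm

117 cm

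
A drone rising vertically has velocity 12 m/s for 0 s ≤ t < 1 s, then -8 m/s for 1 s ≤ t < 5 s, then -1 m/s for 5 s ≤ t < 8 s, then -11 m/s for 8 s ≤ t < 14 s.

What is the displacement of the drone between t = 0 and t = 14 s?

Displacement is the signed area under the v-t curve.
0–1 s: 12 × 1 = 12 m
1–5 s: -8 × 4 = -32 m
5–8 s: -1 × 3 = -3 m
8–14 s: -11 × 6 = -66 m
Net displacement = -89 m

-89 m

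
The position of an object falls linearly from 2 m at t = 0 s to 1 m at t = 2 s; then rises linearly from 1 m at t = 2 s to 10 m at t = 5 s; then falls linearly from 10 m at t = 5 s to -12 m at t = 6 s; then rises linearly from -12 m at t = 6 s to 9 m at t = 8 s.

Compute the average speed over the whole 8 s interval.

6.625 m/s

Average speed = (total path length)/(elapsed time); on a piecewise-linear x-t graph the path length is Σ|Δx|.
0–2 s: |Δx| = |1 − 2| = 1 m
2–5 s: |Δx| = |10 − 1| = 9 m
5–6 s: |Δx| = |-12 − 10| = 22 m
6–8 s: |Δx| = |9 − -12| = 21 m
Total path = 53 m; average speed = 53/8 = 6.625 m/s.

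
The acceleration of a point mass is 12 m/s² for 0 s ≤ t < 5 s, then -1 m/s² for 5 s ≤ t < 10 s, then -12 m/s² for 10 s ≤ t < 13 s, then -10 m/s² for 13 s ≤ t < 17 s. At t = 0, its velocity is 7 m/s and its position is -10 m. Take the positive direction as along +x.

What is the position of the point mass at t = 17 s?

653.5 m

On each constant-a segment, Δv = aΔt and Δx = v₀Δt + ½aΔt²; chain segment to segment.
0–5 s: v starts 7 m/s; Δx = 7·5 + ½·12·5² = 185 m; v ends 67 m/s.
5–10 s: v starts 67 m/s; Δx = 67·5 + ½·-1·5² = 322.5 m; v ends 62 m/s.
10–13 s: v starts 62 m/s; Δx = 62·3 + ½·-12·3² = 132 m; v ends 26 m/s.
13–17 s: v starts 26 m/s; Δx = 26·4 + ½·-10·4² = 24 m; v ends -14 m/s.
x(17) = -10 + Σ Δx = 653.5 m.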